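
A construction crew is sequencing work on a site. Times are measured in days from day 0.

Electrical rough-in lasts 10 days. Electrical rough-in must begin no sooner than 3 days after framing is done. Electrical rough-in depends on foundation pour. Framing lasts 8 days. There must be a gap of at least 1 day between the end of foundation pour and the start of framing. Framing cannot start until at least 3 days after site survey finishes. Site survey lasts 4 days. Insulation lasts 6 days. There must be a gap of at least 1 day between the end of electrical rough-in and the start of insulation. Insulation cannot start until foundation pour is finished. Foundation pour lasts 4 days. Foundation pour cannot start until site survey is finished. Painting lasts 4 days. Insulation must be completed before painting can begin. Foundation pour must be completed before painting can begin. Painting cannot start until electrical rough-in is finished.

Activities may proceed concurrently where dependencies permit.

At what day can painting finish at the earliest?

41

Site survey can start immediately at day 0; it finishes at day 4.
After site survey (finishes day 4), foundation pour can start at day 4 and finishes at day 8.
For framing: foundation pour (finishes day 8, plus 1-day gap → day 9); site survey (finishes day 4, plus 3-day gap → day 7). Taking the maximum gives a start of day 9, and it finishes at 9 + 8 = day 17.
Electrical rough-in has to wait for framing (finishes day 17, plus 3-day gap → day 20); foundation pour (finishes day 8). The latest of these is day 20, so electrical rough-in runs day 20 to 20 + 10 = day 30.
Insulation cannot start until electrical rough-in (finishes day 30, plus 1-day gap → day 31); foundation pour (finishes day 8). The controlling bound is day 31, so insulation finishes at 31 + 6 = day 37.
Painting needs all of insulation (finishes day 37); foundation pour (finishes day 8); electrical rough-in (finishes day 30). That puts its earliest start at day 37; it finishes at 37 + 4 = day 41.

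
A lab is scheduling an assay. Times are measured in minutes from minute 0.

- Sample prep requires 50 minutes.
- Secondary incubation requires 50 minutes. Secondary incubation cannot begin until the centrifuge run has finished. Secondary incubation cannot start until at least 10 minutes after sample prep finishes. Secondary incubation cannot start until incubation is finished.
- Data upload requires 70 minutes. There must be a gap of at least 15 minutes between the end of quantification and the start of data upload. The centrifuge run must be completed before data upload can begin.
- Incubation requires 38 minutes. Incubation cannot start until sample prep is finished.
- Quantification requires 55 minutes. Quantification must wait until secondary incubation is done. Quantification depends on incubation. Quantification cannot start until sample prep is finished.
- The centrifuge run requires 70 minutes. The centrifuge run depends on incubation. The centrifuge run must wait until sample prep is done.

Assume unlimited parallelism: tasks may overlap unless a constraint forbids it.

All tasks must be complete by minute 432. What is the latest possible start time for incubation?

Nothing follows data upload; the deadline of minute 432 is its only limit. It must start by 432 − 70 = minute 362.
Quantification feeds into data upload (must start by minute 362, minus 15-minute gap → minute 347); so quantification must finish by minute 347 and therefore start by minute 292.
Secondary incubation feeds into quantification (must start by minute 292); so secondary incubation must finish by minute 292 and therefore start by minute 242.
The centrifuge run feeds secondary incubation (must start by minute 242); data upload (must start by minute 362). Taking the minimum, the centrifuge run must finish by minute 242 and start by 242 − 70 = minute 172.
Incubation has several dependents: the centrifuge run (must start by minute 172); secondary incubation (must start by minute 242); quantification (must start by minute 292). The earliest of those limits is minute 172, so incubation must start by 172 − 38 = minute 134.

134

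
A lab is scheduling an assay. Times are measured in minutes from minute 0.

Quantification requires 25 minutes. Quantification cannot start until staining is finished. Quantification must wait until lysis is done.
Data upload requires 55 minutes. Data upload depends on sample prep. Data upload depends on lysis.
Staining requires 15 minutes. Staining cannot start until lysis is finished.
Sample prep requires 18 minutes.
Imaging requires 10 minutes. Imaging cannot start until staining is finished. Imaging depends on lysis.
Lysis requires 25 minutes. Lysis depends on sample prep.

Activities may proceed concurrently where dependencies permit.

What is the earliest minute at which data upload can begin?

43

Sample prep can start immediately at minute 0; it finishes at minute 18.
After sample prep (finishes minute 18), lysis can start at minute 18 and finishes at minute 43.
Data upload waits on sample prep (finishes minute 18); lysis (finishes minute 43). The latest of these is minute 43, which is the earliest data upload can start.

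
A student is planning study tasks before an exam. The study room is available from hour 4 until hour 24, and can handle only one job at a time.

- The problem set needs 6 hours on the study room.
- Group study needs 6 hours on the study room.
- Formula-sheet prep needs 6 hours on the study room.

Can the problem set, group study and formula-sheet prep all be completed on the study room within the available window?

The study room window is 24 − 4 = 20 hours.
Running back to back, the jobs need 6 + 6 + 6 = 18 hours on the study room.
Since 18 ≤ 20, they fit within the window.

Yes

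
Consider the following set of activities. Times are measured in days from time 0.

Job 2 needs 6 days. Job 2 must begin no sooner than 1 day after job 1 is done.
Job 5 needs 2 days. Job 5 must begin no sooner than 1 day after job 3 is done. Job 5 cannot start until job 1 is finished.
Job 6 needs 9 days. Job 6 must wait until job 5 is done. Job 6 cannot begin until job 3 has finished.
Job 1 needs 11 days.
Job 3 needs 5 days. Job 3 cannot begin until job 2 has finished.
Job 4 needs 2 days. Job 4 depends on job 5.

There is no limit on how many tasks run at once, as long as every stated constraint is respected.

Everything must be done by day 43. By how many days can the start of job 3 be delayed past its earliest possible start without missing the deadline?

8

Nothing blocks job 1, so it runs from day 0 to day 11.
Job 2 waits on job 1 (finishes day 11, plus 1-day gap → day 12), so it starts at day 12 and finishes at 12 + 6 = day 18.
Job 3 waits on job 2 (finishes day 18), so it starts at day 18 and finishes at 18 + 5 = day 23.

Working backward from the deadline:
Job 4 must finish by day 43; it takes 2 days, so it must start by 43 − 2 = day 41.
Job 6 has no dependents, so it just needs to finish by day 43. Starting by 43 − 9 = day 34 achieves that.
Job 5 must finish in time for job 4 (must start by day 41); job 6 (must start by day 34). The tightest is day 34, so job 5 must start by 34 − 2 = day 32.
Job 3 has several dependents: job 5 (must start by day 32, minus 1-day gap → day 31); job 6 (must start by day 34). The earliest of those limits is day 31, so job 3 must start by 31 − 5 = day 26.
So job 3 can start as early as day 18 and as late as day 26, giving 26 − 18 = 8 days of slack.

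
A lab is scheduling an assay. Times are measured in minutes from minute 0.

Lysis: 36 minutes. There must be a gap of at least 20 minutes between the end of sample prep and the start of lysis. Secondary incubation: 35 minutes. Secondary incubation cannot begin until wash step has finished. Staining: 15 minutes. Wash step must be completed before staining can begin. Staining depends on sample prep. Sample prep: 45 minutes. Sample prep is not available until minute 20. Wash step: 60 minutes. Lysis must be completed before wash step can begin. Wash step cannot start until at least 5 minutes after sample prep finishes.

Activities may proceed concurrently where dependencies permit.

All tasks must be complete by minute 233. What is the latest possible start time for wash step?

138

Nothing follows staining; the deadline of minute 233 is its only limit. It must start by 233 − 15 = minute 218.
Secondary incubation has no dependents, so it just needs to finish by minute 233. Starting by 233 − 35 = minute 198 achieves that.
Wash step feeds staining (must start by minute 218); secondary incubation (must start by minute 198). Taking the minimum, wash step must finish by minute 198 and start by 198 − 60 = minute 138.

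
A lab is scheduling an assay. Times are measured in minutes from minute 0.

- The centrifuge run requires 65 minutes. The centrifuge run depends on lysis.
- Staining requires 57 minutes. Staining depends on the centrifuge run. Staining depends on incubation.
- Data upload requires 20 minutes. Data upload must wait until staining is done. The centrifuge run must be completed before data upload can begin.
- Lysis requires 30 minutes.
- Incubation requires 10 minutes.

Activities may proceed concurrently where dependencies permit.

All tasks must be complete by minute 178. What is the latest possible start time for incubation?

91

Data upload must finish by minute 178; it takes 20 minutes, so it must start by 178 − 20 = minute 158.
Staining feeds into data upload (must start by minute 158); so staining must finish by minute 158 and therefore start by minute 101.
Since staining (must start by minute 101) depends on it, incubation must finish by minute 101. Backing off its 10-minute duration gives a latest start of minute 91.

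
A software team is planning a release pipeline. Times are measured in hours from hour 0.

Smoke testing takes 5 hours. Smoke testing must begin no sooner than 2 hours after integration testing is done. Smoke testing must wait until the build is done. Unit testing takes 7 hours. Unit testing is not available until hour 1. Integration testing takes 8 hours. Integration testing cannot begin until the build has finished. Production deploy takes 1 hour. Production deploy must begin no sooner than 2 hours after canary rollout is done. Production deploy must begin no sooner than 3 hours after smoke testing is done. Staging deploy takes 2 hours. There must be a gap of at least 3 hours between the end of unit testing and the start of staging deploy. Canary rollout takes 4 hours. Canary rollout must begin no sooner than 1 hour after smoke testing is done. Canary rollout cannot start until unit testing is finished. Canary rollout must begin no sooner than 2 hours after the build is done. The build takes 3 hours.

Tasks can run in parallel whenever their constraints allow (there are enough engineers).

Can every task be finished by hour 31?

After its own release at hour 1, unit testing can start at hour 1 and finishes at hour 8.
Staging deploy waits on unit testing (finishes hour 8, plus 3-hour gap → hour 11), so it starts at hour 11 and finishes at 11 + 2 = hour 13.
Nothing blocks the build, so it runs from hour 0 to hour 3.
Integration testing waits on the build (finishes hour 3), so it starts at hour 3 and finishes at 3 + 8 = hour 11.
For smoke testing: integration testing (finishes hour 11, plus 2-hour gap → hour 13); the build (finishes hour 3). Taking the maximum gives a start of hour 13, and it finishes at 13 + 5 = hour 18.
For canary rollout: smoke testing (finishes hour 18, plus 1-hour gap → hour 19); unit testing (finishes hour 8); the build (finishes hour 3, plus 2-hour gap → hour 5). Taking the maximum gives a start of hour 19, and it finishes at 19 + 4 = hour 23.
Production deploy cannot start until canary rollout (finishes hour 23, plus 2-hour gap → hour 25); smoke testing (finishes hour 18, plus 3-hour gap → hour 21). The controlling bound is hour 25, so production deploy finishes at 25 + 1 = hour 26.
Every task is finished by hour 26, which is no later than the deadline of 31, so the schedule is feasible.

Yes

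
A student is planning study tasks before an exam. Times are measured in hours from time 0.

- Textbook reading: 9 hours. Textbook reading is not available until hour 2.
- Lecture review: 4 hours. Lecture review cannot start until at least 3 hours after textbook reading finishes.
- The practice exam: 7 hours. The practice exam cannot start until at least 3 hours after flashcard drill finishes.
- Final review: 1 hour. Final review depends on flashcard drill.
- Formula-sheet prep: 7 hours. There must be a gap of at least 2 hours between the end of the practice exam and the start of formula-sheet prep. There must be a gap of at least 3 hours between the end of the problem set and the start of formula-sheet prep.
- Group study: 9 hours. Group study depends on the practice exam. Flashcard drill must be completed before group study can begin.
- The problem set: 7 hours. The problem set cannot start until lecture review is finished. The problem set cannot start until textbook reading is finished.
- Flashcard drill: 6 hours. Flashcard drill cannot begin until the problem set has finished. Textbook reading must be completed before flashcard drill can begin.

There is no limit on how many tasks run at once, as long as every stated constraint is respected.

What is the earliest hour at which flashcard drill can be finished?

Textbook reading waits on its own release at hour 2, so it starts at hour 2 and finishes at 2 + 9 = hour 11.
After textbook reading (finishes hour 11, plus 3-hour gap → hour 14), lecture review can start at hour 14 and finishes at hour 18.
The problem set cannot start until lecture review (finishes hour 18); textbook reading (finishes hour 11). The controlling bound is hour 18, so the problem set finishes at 18 + 7 = hour 25.
Flashcard drill cannot start until the problem set (finishes hour 25); textbook reading (finishes hour 11). The controlling bound is hour 25, so flashcard drill finishes at 25 + 6 = hour 31.

31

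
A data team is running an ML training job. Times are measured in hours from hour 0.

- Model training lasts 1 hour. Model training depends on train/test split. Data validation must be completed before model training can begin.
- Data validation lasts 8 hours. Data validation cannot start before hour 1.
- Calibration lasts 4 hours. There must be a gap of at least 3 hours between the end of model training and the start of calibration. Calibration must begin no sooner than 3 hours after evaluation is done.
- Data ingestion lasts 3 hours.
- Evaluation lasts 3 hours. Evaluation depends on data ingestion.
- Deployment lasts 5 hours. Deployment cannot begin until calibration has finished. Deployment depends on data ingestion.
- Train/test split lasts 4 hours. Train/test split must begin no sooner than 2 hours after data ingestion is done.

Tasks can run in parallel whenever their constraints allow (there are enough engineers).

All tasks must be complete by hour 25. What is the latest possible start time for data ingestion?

Deployment must finish by hour 25; it takes 5 hours, so it must start by 25 − 5 = hour 20.
Since deployment (must start by hour 20) depends on it, calibration must finish by hour 20. Backing off its 4-hour duration gives a latest start of hour 16.
Since calibration (must start by hour 16, minus 3-hour gap → hour 13) depends on it, model training must finish by hour 13. Backing off its 1-hour duration gives a latest start of hour 12.
Train/test split must finish before model training (must start by hour 12). With a 4-hour duration, train/test split must start by 12 − 4 = hour 8.
Evaluation must finish before calibration (must start by hour 16, minus 3-hour gap → hour 13). With a 3-hour duration, evaluation must start by 13 − 3 = hour 10.
For data ingestion: train/test split (must start by hour 8, minus 2-hour gap → hour 6); evaluation (must start by hour 10); deployment (must start by hour 20). The most restrictive is hour 6; with a 3-hour duration, data ingestion must start by hour 3.

3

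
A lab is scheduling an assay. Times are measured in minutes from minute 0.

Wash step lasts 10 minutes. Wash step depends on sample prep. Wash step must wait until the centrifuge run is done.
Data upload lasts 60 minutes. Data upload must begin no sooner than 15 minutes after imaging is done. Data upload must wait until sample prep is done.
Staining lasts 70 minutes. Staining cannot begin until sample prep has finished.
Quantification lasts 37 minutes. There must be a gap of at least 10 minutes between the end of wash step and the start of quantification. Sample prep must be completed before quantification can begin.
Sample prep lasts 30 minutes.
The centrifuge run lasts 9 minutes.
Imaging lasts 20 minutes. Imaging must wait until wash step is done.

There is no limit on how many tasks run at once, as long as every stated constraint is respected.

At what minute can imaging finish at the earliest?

Nothing blocks the centrifuge run, so it runs from minute 0 to minute 9.
Nothing blocks sample prep, so it runs from minute 0 to minute 30.
Wash step needs all of sample prep (finishes minute 30); the centrifuge run (finishes minute 9). That puts its earliest start at minute 30; it finishes at 30 + 10 = minute 40.
Imaging cannot begin until wash step (finishes minute 40). It runs from minute 40 to 40 + 20 = minute 60.

60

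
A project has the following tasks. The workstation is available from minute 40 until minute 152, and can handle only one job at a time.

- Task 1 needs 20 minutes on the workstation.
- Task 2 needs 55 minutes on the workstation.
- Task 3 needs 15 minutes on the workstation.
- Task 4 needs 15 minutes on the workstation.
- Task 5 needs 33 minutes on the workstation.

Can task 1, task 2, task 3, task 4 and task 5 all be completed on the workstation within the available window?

No

The workstation window is 152 − 40 = 112 minutes.
Running back to back, the jobs need 20 + 55 + 15 + 15 + 33 = 138 minutes on the workstation.
Since 138 > 112, they cannot all fit.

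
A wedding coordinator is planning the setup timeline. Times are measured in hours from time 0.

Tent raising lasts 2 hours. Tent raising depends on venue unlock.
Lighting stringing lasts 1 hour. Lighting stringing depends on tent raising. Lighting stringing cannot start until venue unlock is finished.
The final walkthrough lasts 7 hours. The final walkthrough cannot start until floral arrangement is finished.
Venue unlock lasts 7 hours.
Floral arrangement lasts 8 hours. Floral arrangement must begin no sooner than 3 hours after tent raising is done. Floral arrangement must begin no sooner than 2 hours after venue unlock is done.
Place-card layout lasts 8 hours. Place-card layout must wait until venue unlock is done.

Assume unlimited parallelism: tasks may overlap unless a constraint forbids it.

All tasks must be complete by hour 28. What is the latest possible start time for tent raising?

8

Nothing follows the final walkthrough; the deadline of hour 28 is its only limit. It must start by 28 − 7 = hour 21.
Since the final walkthrough (must start by hour 21) depends on it, floral arrangement must finish by hour 21. Backing off its 8-hour duration gives a latest start of hour 13.
Lighting stringing must finish by hour 28; it takes 1 hour, so it must start by 28 − 1 = hour 27.
Tent raising feeds floral arrangement (must start by hour 13, minus 3-hour gap → hour 10); lighting stringing (must start by hour 27). Taking the minimum, tent raising must finish by hour 10 and start by 10 − 2 = hour 8.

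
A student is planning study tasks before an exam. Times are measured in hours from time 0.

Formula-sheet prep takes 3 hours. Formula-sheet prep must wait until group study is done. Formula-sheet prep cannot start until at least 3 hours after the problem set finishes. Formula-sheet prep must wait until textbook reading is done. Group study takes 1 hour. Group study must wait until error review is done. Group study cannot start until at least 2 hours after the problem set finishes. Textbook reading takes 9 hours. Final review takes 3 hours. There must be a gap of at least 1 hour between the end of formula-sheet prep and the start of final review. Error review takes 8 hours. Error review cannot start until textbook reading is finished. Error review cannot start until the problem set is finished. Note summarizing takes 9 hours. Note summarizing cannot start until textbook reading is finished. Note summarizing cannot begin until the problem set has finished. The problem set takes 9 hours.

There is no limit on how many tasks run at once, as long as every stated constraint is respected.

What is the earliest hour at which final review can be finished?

The problem set has no prerequisites, so it starts at hour 0 and finishes at hour 9.
Textbook reading can start immediately at hour 0; it finishes at hour 9.
Error review cannot start until textbook reading (finishes hour 9); the problem set (finishes hour 9). The controlling bound is hour 9, so error review finishes at 9 + 8 = hour 17.
For group study: error review (finishes hour 17); the problem set (finishes hour 9, plus 2-hour gap → hour 11). Taking the maximum gives a start of hour 17, and it finishes at 17 + 1 = hour 18.
Formula-sheet prep has to wait for group study (finishes hour 18); the problem set (finishes hour 9, plus 3-hour gap → hour 12); textbook reading (finishes hour 9). The latest of these is hour 18, so formula-sheet prep runs hour 18 to 18 + 3 = hour 21.
Final review waits on formula-sheet prep (finishes hour 21, plus 1-hour gap → hour 22), so it starts at hour 22 and finishes at 22 + 3 = hour 25.

25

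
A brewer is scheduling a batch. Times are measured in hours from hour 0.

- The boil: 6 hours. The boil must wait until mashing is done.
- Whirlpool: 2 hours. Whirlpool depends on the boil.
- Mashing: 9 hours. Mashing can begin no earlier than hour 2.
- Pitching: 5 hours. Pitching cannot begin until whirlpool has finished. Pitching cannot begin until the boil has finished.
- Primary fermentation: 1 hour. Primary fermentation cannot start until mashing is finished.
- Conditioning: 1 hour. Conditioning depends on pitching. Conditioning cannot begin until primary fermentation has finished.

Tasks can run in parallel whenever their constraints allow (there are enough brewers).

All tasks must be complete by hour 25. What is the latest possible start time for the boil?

11

Nothing follows conditioning; the deadline of hour 25 is its only limit. It must start by 25 − 1 = hour 24.
Pitching feeds into conditioning (must start by hour 24); so pitching must finish by hour 24 and therefore start by hour 19.
Since pitching (must start by hour 19) depends on it, whirlpool must finish by hour 19. Backing off its 2-hour duration gives a latest start of hour 17.
The boil must finish in time for whirlpool (must start by hour 17); pitching (must start by hour 19). The tightest is hour 17, so the boil must start by 17 − 6 = hour 11.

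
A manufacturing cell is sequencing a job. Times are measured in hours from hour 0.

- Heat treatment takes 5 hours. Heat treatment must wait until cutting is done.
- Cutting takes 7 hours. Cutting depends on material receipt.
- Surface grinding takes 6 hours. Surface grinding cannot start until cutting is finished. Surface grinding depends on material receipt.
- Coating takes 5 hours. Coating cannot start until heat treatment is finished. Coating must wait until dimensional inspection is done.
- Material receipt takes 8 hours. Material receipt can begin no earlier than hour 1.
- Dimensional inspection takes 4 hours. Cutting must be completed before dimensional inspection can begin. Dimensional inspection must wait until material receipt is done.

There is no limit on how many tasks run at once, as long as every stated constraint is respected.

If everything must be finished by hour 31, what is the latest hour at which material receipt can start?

To finish by hour 31, coating (duration 5) must start no later than hour 26.
Since coating (must start by hour 26) depends on it, heat treatment must finish by hour 26. Backing off its 5-hour duration gives a latest start of hour 21.
Surface grinding has no dependents, so it just needs to finish by hour 31. Starting by 31 − 6 = hour 25 achieves that.
Dimensional inspection feeds into coating (must start by hour 26); so dimensional inspection must finish by hour 26 and therefore start by hour 22.
Cutting has several dependents: heat treatment (must start by hour 21); surface grinding (must start by hour 25); dimensional inspection (must start by hour 22). The earliest of those limits is hour 21, so cutting must start by 21 − 7 = hour 14.
Material receipt feeds cutting (must start by hour 14); surface grinding (must start by hour 25); dimensional inspection (must start by hour 22). Taking the minimum, material receipt must finish by hour 14 and start by 14 − 8 = hour 6.

6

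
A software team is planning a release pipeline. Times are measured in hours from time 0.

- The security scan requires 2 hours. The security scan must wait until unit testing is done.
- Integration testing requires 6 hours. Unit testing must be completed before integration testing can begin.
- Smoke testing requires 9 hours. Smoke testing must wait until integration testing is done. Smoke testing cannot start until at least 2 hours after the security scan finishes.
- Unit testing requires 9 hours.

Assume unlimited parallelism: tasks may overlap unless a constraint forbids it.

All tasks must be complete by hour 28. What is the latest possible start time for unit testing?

Nothing follows smoke testing; the deadline of hour 28 is its only limit. It must start by 28 − 9 = hour 19.
Integration testing has to be done before smoke testing (must start by hour 19). That means finishing by hour 19, i.e. starting by 19 − 6 = hour 13.
Since smoke testing (must start by hour 19, minus 2-hour gap → hour 17) depends on it, the security scan must finish by hour 17. Backing off its 2-hour duration gives a latest start of hour 15.
Unit testing feeds integration testing (must start by hour 13); the security scan (must start by hour 15). Taking the minimum, unit testing must finish by hour 13 and start by 13 − 9 = hour 4.

4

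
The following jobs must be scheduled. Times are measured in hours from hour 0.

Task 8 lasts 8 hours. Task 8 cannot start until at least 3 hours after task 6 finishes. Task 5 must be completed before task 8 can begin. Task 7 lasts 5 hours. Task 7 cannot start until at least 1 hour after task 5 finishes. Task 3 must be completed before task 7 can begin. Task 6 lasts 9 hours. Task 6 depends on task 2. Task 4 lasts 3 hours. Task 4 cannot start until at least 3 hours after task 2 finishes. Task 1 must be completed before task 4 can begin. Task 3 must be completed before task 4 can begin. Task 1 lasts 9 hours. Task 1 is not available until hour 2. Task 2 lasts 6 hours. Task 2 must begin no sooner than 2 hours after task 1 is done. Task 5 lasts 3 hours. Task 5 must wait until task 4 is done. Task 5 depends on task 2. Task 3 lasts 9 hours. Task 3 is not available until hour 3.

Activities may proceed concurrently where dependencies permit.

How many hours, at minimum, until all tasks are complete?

39

Task 3 cannot begin until its own release at hour 3. It runs from hour 3 to 3 + 9 = hour 12.
Task 1 cannot begin until its own release at hour 2. It runs from hour 2 to 2 + 9 = hour 11.
Task 2 waits on task 1 (finishes hour 11, plus 2-hour gap → hour 13), so it starts at hour 13 and finishes at 13 + 6 = hour 19.
Task 6 waits on task 2 (finishes hour 19), so it starts at hour 19 and finishes at 19 + 9 = hour 28.
Task 4 needs all of task 2 (finishes hour 19, plus 3-hour gap → hour 22); task 1 (finishes hour 11); task 3 (finishes hour 12). That puts its earliest start at hour 22; it finishes at 22 + 3 = hour 25.
Task 5 needs all of task 4 (finishes hour 25); task 2 (finishes hour 19). That puts its earliest start at hour 25; it finishes at 25 + 3 = hour 28.
Task 8 has to wait for task 6 (finishes hour 28, plus 3-hour gap → hour 31); task 5 (finishes hour 28). The latest of these is hour 31, so task 8 runs hour 31 to 31 + 8 = hour 39.
Task 7 has to wait for task 5 (finishes hour 28, plus 1-hour gap → hour 29); task 3 (finishes hour 12). The latest of these is hour 29, so task 7 runs hour 29 to 29 + 5 = hour 34.
All tasks are finished once the last one completes. Finish times: Task 1 at 11, Task 2 at 19, Task 3 at 12, Task 4 at 25, Task 5 at 28, Task 6 at 28, Task 7 at 34, Task 8 at 39. The latest is hour 39.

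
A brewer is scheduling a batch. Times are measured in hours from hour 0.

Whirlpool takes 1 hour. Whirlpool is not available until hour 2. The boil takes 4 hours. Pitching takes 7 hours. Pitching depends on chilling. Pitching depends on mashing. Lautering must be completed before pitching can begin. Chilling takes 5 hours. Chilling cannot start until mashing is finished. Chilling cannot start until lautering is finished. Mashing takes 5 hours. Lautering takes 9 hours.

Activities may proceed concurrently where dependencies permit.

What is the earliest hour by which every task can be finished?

Whirlpool cannot begin until its own release at hour 2. It runs from hour 2 to 2 + 1 = hour 3.
Nothing blocks the boil, so it runs from hour 0 to hour 4.
Nothing blocks lautering, so it runs from hour 0 to hour 9.
Nothing blocks mashing, so it runs from hour 0 to hour 5.
Chilling cannot start until mashing (finishes hour 5); lautering (finishes hour 9). The controlling bound is hour 9, so chilling finishes at 9 + 5 = hour 14.
Pitching cannot start until chilling (finishes hour 14); mashing (finishes hour 5); lautering (finishes hour 9). The controlling bound is hour 14, so pitching finishes at 14 + 7 = hour 21.
All tasks are finished once the last one completes. Finish times: Mashing at 5, Lautering at 9, The boil at 4, Whirlpool at 3, Chilling at 14, Pitching at 21. The latest is hour 21.

21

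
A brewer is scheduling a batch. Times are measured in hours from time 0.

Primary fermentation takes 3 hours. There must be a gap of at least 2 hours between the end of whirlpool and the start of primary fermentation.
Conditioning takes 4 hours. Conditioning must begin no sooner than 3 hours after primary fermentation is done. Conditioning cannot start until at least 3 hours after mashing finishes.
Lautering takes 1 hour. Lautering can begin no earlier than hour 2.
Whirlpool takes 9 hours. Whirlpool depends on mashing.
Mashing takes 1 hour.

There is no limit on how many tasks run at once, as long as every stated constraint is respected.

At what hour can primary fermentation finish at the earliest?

15

Mashing has no prerequisites, so it starts at hour 0 and finishes at hour 1.
After mashing (finishes hour 1), whirlpool can start at hour 1 and finishes at hour 10.
After whirlpool (finishes hour 10, plus 2-hour gap → hour 12), primary fermentation can start at hour 12 and finishes at hour 15.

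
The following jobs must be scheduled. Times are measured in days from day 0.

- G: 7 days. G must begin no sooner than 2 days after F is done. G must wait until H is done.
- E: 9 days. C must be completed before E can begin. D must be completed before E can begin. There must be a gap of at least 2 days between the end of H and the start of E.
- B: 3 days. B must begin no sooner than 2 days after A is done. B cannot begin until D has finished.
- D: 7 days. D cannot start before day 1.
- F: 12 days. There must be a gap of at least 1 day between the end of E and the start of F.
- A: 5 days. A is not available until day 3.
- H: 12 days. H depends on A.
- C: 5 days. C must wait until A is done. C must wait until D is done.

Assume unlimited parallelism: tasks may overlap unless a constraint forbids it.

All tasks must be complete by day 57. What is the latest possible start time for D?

14

B has no dependents, so it just needs to finish by day 57. Starting by 57 − 3 = day 54 achieves that.
Nothing follows G; the deadline of day 57 is its only limit. It must start by 57 − 7 = day 50.
Since G (must start by day 50, minus 2-day gap → day 48) depends on it, F must finish by day 48. Backing off its 12-day duration gives a latest start of day 36.
Since F (must start by day 36, minus 1-day gap → day 35) depends on it, E must finish by day 35. Backing off its 9-day duration gives a latest start of day 26.
C must finish before E (must start by day 26). With a 5-day duration, C must start by 26 − 5 = day 21.
D must finish in time for B (must start by day 54); C (must start by day 21); E (must start by day 26). The tightest is day 21, so D must start by 21 − 7 = day 14.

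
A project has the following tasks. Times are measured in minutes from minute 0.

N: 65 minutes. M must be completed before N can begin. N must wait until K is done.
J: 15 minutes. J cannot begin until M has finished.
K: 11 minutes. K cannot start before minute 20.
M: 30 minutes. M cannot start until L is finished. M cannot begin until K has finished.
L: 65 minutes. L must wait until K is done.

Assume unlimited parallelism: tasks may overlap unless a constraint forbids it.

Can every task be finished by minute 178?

K cannot begin until its own release at minute 20. It runs from minute 20 to 20 + 11 = minute 31.
L waits on K (finishes minute 31), so it starts at minute 31 and finishes at 31 + 65 = minute 96.
M cannot start until L (finishes minute 96); K (finishes minute 31). The controlling bound is minute 96, so M finishes at 96 + 30 = minute 126.
N cannot start until M (finishes minute 126); K (finishes minute 31). The controlling bound is minute 126, so N finishes at 126 + 65 = minute 191.
After M (finishes minute 126), J can start at minute 126 and finishes at minute 141.
The earliest everything can be done is minute 191, which is after the deadline of 178, so it is not possible.

No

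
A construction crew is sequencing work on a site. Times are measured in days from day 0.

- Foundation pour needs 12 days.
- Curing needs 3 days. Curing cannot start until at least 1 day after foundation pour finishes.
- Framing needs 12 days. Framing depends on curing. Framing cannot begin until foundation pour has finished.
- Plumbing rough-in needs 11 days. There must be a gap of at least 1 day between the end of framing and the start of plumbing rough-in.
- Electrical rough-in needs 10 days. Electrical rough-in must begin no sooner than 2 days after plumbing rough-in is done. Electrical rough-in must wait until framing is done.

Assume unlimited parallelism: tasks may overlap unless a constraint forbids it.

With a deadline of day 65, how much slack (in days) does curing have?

13

Foundation pour can start immediately at day 0; it finishes at day 12.
Curing waits on foundation pour (finishes day 12, plus 1-day gap → day 13), so it starts at day 13 and finishes at 13 + 3 = day 16.

Working backward from the deadline:
Electrical rough-in must finish by day 65; it takes 10 days, so it must start by 65 − 10 = day 55.
Plumbing rough-in must finish before electrical rough-in (must start by day 55, minus 2-day gap → day 53). With an 11-day duration, plumbing rough-in must start by 53 − 11 = day 42.
Framing must finish in time for plumbing rough-in (must start by day 42, minus 1-day gap → day 41); electrical rough-in (must start by day 55). The tightest is day 41, so framing must start by 41 − 12 = day 29.
Since framing (must start by day 29) depends on it, curing must finish by day 29. Backing off its 3-day duration gives a latest start of day 26.
So curing can start as early as day 13 and as late as day 26, giving 26 − 13 = 13 days of slack.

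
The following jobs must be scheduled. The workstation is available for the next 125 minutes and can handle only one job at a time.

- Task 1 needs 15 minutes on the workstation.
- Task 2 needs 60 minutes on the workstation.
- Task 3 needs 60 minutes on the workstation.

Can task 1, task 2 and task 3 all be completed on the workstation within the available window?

Running back to back, the jobs need 15 + 60 + 60 = 135 minutes on the workstation.
Since 135 > 125, they cannot all fit.

No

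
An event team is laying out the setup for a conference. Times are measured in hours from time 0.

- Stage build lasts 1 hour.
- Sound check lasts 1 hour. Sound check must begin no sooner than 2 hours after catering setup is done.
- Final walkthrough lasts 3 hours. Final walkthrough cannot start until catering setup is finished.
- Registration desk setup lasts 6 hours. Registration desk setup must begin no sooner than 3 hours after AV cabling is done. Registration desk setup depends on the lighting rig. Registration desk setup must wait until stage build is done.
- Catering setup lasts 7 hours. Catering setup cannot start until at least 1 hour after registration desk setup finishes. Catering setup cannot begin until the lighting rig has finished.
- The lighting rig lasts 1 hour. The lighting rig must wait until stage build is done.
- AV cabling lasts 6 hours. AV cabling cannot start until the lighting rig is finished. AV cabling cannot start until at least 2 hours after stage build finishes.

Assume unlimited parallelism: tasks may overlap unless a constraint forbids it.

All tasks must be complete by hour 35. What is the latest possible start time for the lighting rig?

8

Sound check must finish by hour 35; it takes 1 hour, so it must start by 35 − 1 = hour 34.
To finish by hour 35, final walkthrough (duration 3) must start no later than hour 32.
For catering setup: sound check (must start by hour 34, minus 2-hour gap → hour 32); final walkthrough (must start by hour 32). The most restrictive is hour 32; with a 7-hour duration, catering setup must start by hour 25.
Registration desk setup has to be done before catering setup (must start by hour 25, minus 1-hour gap → hour 24). That means finishing by hour 24, i.e. starting by 24 − 6 = hour 18.
AV cabling has to be done before registration desk setup (must start by hour 18, minus 3-hour gap → hour 15). That means finishing by hour 15, i.e. starting by 15 − 6 = hour 9.
For the lighting rig: AV cabling (must start by hour 9); registration desk setup (must start by hour 18); catering setup (must start by hour 25). The most restrictive is hour 9; with a 1-hour duration, the lighting rig must start by hour 8.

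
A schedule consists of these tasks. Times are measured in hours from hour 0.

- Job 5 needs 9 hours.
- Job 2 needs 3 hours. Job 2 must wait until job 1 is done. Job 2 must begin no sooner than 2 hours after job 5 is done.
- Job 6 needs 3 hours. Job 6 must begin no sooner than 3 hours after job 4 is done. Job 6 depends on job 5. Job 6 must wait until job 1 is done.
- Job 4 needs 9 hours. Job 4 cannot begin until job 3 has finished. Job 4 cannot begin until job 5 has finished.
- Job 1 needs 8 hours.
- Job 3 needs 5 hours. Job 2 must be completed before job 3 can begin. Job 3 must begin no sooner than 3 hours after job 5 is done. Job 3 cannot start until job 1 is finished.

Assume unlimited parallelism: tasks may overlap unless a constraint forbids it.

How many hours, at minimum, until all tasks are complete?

Job 5 has no prerequisites, so it starts at hour 0 and finishes at hour 9.
Job 1 has no prerequisites, so it starts at hour 0 and finishes at hour 8.
Job 2 needs all of job 1 (finishes hour 8); job 5 (finishes hour 9, plus 2-hour gap → hour 11). That puts its earliest start at hour 11; it finishes at 11 + 3 = hour 14.
Job 3 needs all of job 2 (finishes hour 14); job 5 (finishes hour 9, plus 3-hour gap → hour 12); job 1 (finishes hour 8). That puts its earliest start at hour 14; it finishes at 14 + 5 = hour 19.
Job 4 needs all of job 3 (finishes hour 19); job 5 (finishes hour 9). That puts its earliest start at hour 19; it finishes at 19 + 9 = hour 28.
Job 6 needs all of job 4 (finishes hour 28, plus 3-hour gap → hour 31); job 5 (finishes hour 9); job 1 (finishes hour 8). That puts its earliest start at hour 31; it finishes at 31 + 3 = hour 34.
All tasks are finished once the last one completes. Finish times: Job 1 at 8, Job 2 at 14, Job 3 at 19, Job 4 at 28, Job 5 at 9, Job 6 at 34. The latest is hour 34.

34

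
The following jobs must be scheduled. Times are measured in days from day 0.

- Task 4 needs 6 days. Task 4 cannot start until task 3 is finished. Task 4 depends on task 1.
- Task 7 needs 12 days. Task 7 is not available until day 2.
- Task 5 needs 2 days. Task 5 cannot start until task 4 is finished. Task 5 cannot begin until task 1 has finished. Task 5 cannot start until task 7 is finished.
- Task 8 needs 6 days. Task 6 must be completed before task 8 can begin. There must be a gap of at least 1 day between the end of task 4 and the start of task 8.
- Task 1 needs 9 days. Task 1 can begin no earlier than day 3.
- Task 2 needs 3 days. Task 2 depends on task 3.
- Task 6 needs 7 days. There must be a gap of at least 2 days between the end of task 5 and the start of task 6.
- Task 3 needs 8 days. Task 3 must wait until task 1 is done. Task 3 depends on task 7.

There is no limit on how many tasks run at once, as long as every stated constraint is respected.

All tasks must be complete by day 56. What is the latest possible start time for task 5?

39

Nothing follows task 8; the deadline of day 56 is its only limit. It must start by 56 − 6 = day 50.
Since task 8 (must start by day 50) depends on it, task 6 must finish by day 50. Backing off its 7-day duration gives a latest start of day 43.
Task 5 feeds into task 6 (must start by day 43, minus 2-day gap → day 41); so task 5 must finish by day 41 and therefore start by day 39.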